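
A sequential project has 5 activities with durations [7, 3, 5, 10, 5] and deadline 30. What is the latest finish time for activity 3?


LF(activity 3) = deadline - sum of successor durations
Successors: activities 4 through 5 with durations [10, 5]
Sum of successor durations = 15
LF = 30 - 15 = 15

15


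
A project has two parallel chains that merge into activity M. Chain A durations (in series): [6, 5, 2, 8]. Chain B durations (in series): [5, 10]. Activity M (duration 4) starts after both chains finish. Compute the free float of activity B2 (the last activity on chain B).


ES(B2) = sum of predecessors on chain B = 5
EF(B2) = ES + duration = 5 + 10 = 15
Successor of B2 is M. ES(M) = max(sum(A), sum(B)) = max(21, 15) = 21
Free float = ES(successor) - EF(current) = 21 - 15 = 6

6


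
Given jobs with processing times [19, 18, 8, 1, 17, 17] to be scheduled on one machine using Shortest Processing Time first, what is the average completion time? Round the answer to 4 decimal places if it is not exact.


Sort jobs by processing time (SPT order): [1, 8, 17, 17, 18, 19]
Compute completion times sequentially:
  Job 1: processing = 1, completes at 1
  Job 2: processing = 8, completes at 9
  Job 3: processing = 17, completes at 26
  Job 4: processing = 17, completes at 43
  Job 5: processing = 18, completes at 61
  Job 6: processing = 19, completes at 80
Sum of completion times = 220
Average completion time = 220/6 = 36.6667

36.6667


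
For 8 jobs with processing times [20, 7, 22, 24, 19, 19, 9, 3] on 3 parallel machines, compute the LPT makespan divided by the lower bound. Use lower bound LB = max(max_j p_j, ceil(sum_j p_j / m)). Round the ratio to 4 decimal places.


LPT order: [24, 22, 20, 19, 19, 9, 7, 3]
Machine loads after assignment: [40, 41, 42]
LPT makespan = 42
Lower bound = max(max_job, ceil(total/3)) = max(24, 41) = 41
Ratio = 42 / 41 = 1.0244

1.0244


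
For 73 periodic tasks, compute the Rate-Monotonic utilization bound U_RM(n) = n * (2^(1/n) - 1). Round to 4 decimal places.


Compute 2^(1/73) = 1.0095403890
Subtract 1: 1.0095403890 - 1 = 0.0095403890
Multiply by n: 73 * 0.0095403890 = 0.6964483970
Round to 4 dp: 0.6964

0.6964


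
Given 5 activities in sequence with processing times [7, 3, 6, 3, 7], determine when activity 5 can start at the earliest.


Activity 5 starts after activities 1 through 4 complete.
Predecessor durations: [7, 3, 6, 3]
ES = 7 + 3 + 6 + 3 = 19

19


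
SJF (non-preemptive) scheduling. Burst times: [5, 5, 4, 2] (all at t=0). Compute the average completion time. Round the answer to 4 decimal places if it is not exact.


SJF order (ascending): [2, 4, 5, 5]
Completion times:
  Job 1: burst=2, C=2
  Job 2: burst=4, C=6
  Job 3: burst=5, C=11
  Job 4: burst=5, C=16
Average completion = 35/4 = 8.75

8.75


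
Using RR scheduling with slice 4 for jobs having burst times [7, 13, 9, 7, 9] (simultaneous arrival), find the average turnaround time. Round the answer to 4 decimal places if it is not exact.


Time quantum = 4
Execution trace:
  J1 runs 4 units, time = 4
  J2 runs 4 units, time = 8
  J3 runs 4 units, time = 12
  J4 runs 4 units, time = 16
  J5 runs 4 units, time = 20
  J1 runs 3 units, time = 23
  J2 runs 4 units, time = 27
  J3 runs 4 units, time = 31
  J4 runs 3 units, time = 34
  J5 runs 4 units, time = 38
  J2 runs 4 units, time = 42
  J3 runs 1 units, time = 43
  J5 runs 1 units, time = 44
  J2 runs 1 units, time = 45
Finish times: [23, 45, 43, 34, 44]
Average turnaround = 189/5 = 37.8

37.8


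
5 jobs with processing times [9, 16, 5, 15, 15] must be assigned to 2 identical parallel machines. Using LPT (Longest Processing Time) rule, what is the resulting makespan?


Sort jobs in decreasing order (LPT): [16, 15, 15, 9, 5]
Assign each job to the least loaded machine:
  Machine 1: jobs [16, 9, 5], load = 30
  Machine 2: jobs [15, 15], load = 30
Makespan = max load = 30

30


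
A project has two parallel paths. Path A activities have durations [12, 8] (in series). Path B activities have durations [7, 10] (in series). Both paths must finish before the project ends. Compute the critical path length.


Path A total = 12 + 8 = 20
Path B total = 7 + 10 = 17
Critical path = longest path = max(20, 17) = 20

20


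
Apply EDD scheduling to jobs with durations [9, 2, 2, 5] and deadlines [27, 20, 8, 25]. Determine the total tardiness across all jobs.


Sort by due date (EDD order): [(2, 8), (2, 20), (5, 25), (9, 27)]
Compute completion times and tardiness:
  Job 1: p=2, d=8, C=2, tardiness=max(0,2-8)=0
  Job 2: p=2, d=20, C=4, tardiness=max(0,4-20)=0
  Job 3: p=5, d=25, C=9, tardiness=max(0,9-25)=0
  Job 4: p=9, d=27, C=18, tardiness=max(0,18-27)=0
Total tardiness = 0

0


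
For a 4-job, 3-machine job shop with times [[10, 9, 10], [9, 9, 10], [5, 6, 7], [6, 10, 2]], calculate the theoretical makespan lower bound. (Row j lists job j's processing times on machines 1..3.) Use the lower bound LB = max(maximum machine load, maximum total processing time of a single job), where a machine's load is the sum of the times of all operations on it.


Machine loads:
  Machine 1: 10 + 9 + 5 + 6 = 30
  Machine 2: 9 + 9 + 6 + 10 = 34
  Machine 3: 10 + 10 + 7 + 2 = 29
Max machine load = 34
Job totals:
  Job 1: 29
  Job 2: 28
  Job 3: 18
  Job 4: 18
Max job total = 29
Lower bound = max(34, 29) = 34

34


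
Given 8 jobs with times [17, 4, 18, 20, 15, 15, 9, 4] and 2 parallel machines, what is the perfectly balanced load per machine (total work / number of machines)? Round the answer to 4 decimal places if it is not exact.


Total processing time = 17 + 4 + 18 + 20 + 15 + 15 + 9 + 4 = 102
Number of machines = 2
Ideal balanced load = 102 / 2 = 51.0

51.0


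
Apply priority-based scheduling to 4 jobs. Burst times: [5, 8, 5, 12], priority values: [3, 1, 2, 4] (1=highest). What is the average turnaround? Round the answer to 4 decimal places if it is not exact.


Sort by priority (ascending = highest first):
Order: [(1, 8), (2, 5), (3, 5), (4, 12)]
Completion times:
  Priority 1, burst=8, C=8
  Priority 2, burst=5, C=13
  Priority 3, burst=5, C=18
  Priority 4, burst=12, C=30
Average turnaround = 69/4 = 17.25

17.25


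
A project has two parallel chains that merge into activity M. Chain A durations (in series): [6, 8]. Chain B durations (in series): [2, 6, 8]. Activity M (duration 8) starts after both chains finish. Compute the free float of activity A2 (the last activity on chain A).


ES(A2) = sum of predecessors on chain A = 6
EF(A2) = ES + duration = 6 + 8 = 14
Successor of A2 is M. ES(M) = max(sum(A), sum(B)) = max(14, 16) = 16
Free float = ES(successor) - EF(current) = 16 - 14 = 2

2


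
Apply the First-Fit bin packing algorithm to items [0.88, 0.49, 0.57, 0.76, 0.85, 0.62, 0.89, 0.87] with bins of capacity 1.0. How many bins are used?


Place items sequentially using First-Fit:
  Item 0.88 -> new Bin 1
  Item 0.49 -> new Bin 2
  Item 0.57 -> new Bin 3
  Item 0.76 -> new Bin 4
  Item 0.85 -> new Bin 5
  Item 0.62 -> new Bin 6
  Item 0.89 -> new Bin 7
  Item 0.87 -> new Bin 8
Total bins used = 8

8


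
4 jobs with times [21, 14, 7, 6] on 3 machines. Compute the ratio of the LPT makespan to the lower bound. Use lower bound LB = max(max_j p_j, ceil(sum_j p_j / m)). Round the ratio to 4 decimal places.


LPT order: [21, 14, 7, 6]
Machine loads after assignment: [21, 14, 13]
LPT makespan = 21
Lower bound = max(max_job, ceil(total/3)) = max(21, 16) = 21
Ratio = 21 / 21 = 1.0

1.0


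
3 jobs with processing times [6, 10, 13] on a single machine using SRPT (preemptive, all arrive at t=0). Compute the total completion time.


Since all jobs arrive at t=0, SRPT equals SPT ordering.
SPT order: [6, 10, 13]
Completion times:
  Job 1: p=6, C=6
  Job 2: p=10, C=16
  Job 3: p=13, C=29
Total completion time = 6 + 16 + 29 = 51

51


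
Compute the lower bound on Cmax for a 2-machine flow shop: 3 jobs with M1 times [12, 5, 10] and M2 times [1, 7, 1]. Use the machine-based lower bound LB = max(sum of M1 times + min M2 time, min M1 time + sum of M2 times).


LB1 = sum(M1 times) + min(M2 times) = 27 + 1 = 28
LB2 = min(M1 times) + sum(M2 times) = 5 + 9 = 14
Lower bound = max(LB1, LB2) = max(28, 14) = 28

28


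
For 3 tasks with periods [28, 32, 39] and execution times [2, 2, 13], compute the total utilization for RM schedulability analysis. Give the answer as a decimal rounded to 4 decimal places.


Compute individual utilizations (exact fractions):
  Task 1: C/T = 2/28 = 1/14 (approx. 0.0714)
  Task 2: C/T = 2/32 = 1/16 (approx. 0.0625)
  Task 3: C/T = 13/39 = 1/3 (approx. 0.3333)
Total utilization U = 1/14 + 1/16 + 1/3 = 157/336
Rounded to 4 decimal places: U = 0.4673
RM (Liu & Layland) bound for 3 tasks = 0.779763; compare with U = 157/336 (approx. 0.467262)
U <= bound, so schedulable by RM sufficient condition.

0.4673


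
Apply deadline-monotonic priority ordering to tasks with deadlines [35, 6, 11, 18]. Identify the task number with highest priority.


Sort tasks by relative deadline (ascending):
  Task 2: deadline = 6
  Task 3: deadline = 11
  Task 4: deadline = 18
  Task 1: deadline = 35
Priority order (highest first): [2, 3, 4, 1]
Highest priority task = 2

2


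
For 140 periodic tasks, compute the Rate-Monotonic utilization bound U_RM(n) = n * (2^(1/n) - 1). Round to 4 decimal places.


Compute 2^(1/140) = 1.0049633280
Subtract 1: 1.0049633280 - 1 = 0.0049633280
Multiply by n: 140 * 0.0049633280 = 0.6948659200
Round to 4 dp: 0.6949

0.6949


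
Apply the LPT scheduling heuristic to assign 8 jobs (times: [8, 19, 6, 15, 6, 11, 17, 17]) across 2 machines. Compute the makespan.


Sort jobs in decreasing order (LPT): [19, 17, 17, 15, 11, 8, 6, 6]
Assign each job to the least loaded machine:
  Machine 1: jobs [19, 15, 11, 6], load = 51
  Machine 2: jobs [17, 17, 8, 6], load = 48
Makespan = max load = 51

51


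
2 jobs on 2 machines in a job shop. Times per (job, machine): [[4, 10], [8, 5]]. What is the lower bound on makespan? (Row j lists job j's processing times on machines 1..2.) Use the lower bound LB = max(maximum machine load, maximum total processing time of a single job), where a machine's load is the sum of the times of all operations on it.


Machine loads:
  Machine 1: 4 + 8 = 12
  Machine 2: 10 + 5 = 15
Max machine load = 15
Job totals:
  Job 1: 14
  Job 2: 13
Max job total = 14
Lower bound = max(15, 14) = 15

15


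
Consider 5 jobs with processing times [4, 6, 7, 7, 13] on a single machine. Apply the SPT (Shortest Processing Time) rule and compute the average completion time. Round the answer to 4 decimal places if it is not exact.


Sort jobs by processing time (SPT order): [4, 6, 7, 7, 13]
Compute completion times sequentially:
  Job 1: processing = 4, completes at 4
  Job 2: processing = 6, completes at 10
  Job 3: processing = 7, completes at 17
  Job 4: processing = 7, completes at 24
  Job 5: processing = 13, completes at 37
Sum of completion times = 92
Average completion time = 92/5 = 18.4

18.4


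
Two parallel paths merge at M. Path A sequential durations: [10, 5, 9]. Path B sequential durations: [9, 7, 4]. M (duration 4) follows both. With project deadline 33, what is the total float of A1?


Forward pass: ES(A1) = sum of predecessors on chain A = 0
EF = ES + duration = 0 + 10 = 10
Backward pass: LF(M) = deadline = 33; LS(M) = 33 - 4 = 29
LF(A1) = LS(M) - sum(successors on chain A) = 29 - 14 = 15
LS = LF - duration = 15 - 10 = 5
Total float = LS - ES = 5 - 0 = 5

5


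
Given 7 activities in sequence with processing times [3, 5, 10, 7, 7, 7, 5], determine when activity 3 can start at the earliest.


Activity 3 starts after activities 1 through 2 complete.
Predecessor durations: [3, 5]
ES = 3 + 5 = 8

8


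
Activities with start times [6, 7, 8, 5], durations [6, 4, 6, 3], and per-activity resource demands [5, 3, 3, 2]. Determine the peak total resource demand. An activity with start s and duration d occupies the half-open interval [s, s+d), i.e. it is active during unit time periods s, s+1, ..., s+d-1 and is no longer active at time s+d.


Each activity i is active on [start_i, start_i + duration_i).
Compute total resource usage per time slot:
  t=0: active resources = [], total = 0
  t=1: active resources = [], total = 0
  t=2: active resources = [], total = 0
  t=3: active resources = [], total = 0
  t=4: active resources = [], total = 0
  t=5: active resources = [2], total = 2
  t=6: active resources = [5, 2], total = 7
  t=7: active resources = [5, 3, 2], total = 10
  t=8: active resources = [5, 3, 3], total = 11
  t=9: active resources = [5, 3, 3], total = 11
  t=10: active resources = [5, 3, 3], total = 11
  t=11: active resources = [5, 3], total = 8
  t=12: active resources = [3], total = 3
  t=13: active resources = [3], total = 3
Peak resource demand = 11

11


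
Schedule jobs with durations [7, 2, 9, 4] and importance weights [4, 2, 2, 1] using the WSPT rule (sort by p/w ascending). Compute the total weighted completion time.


Compute p/w ratios and sort ascending (WSPT): [(2, 2), (7, 4), (4, 1), (9, 2)]
Compute weighted completion times:
  Job (p=2,w=2): C=2, w*C=2*2=4
  Job (p=7,w=4): C=9, w*C=4*9=36
  Job (p=4,w=1): C=13, w*C=1*13=13
  Job (p=9,w=2): C=22, w*C=2*22=44
Total weighted completion time = 97

97


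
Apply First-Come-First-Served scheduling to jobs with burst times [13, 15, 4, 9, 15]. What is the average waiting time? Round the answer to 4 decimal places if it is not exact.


FCFS order (as given): [13, 15, 4, 9, 15]
Waiting times:
  Job 1: wait = 0
  Job 2: wait = 13
  Job 3: wait = 28
  Job 4: wait = 32
  Job 5: wait = 41
Sum of waiting times = 114
Average waiting time = 114/5 = 22.8

22.8


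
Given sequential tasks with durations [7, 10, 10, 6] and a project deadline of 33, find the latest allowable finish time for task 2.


LF(activity 2) = deadline - sum of successor durations
Successors: activities 3 through 4 with durations [10, 6]
Sum of successor durations = 16
LF = 33 - 16 = 17

17


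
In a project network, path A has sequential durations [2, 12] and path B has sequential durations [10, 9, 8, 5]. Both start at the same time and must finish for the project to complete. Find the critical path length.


Path A total = 2 + 12 = 14
Path B total = 10 + 9 + 8 + 5 = 32
Critical path = longest path = max(14, 32) = 32

32


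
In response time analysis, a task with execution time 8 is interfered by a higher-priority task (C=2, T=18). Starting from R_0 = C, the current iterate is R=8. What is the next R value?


R_next = C + ceil(R_prev / T_hp) * C_hp
ceil(8 / 18) = ceil(0.4444) = 1
Interference = 1 * 2 = 2
R_next = 8 + 2 = 10

10


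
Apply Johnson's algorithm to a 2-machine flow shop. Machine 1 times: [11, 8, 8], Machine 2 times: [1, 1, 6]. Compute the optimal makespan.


Apply Johnson's rule:
  Group 1 (a <= b): []
  Group 2 (a > b): [(3, 8, 6), (1, 11, 1), (2, 8, 1)]
Optimal job order: [3, 1, 2]
Schedule:
  Job 3: M1 done at 8, M2 done at 14
  Job 1: M1 done at 19, M2 done at 20
  Job 2: M1 done at 27, M2 done at 28
Makespan = 28

28


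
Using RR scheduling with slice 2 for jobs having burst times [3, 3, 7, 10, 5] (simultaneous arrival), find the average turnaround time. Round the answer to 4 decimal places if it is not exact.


Time quantum = 2
Execution trace:
  J1 runs 2 units, time = 2
  J2 runs 2 units, time = 4
  J3 runs 2 units, time = 6
  J4 runs 2 units, time = 8
  J5 runs 2 units, time = 10
  J1 runs 1 units, time = 11
  J2 runs 1 units, time = 12
  J3 runs 2 units, time = 14
  J4 runs 2 units, time = 16
  J5 runs 2 units, time = 18
  J3 runs 2 units, time = 20
  J4 runs 2 units, time = 22
  J5 runs 1 units, time = 23
  J3 runs 1 units, time = 24
  J4 runs 2 units, time = 26
  J4 runs 2 units, time = 28
Finish times: [11, 12, 24, 28, 23]
Average turnaround = 98/5 = 19.6

19.6


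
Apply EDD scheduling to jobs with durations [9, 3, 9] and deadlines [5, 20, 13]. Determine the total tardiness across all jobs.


Sort by due date (EDD order): [(9, 5), (9, 13), (3, 20)]
Compute completion times and tardiness:
  Job 1: p=9, d=5, C=9, tardiness=max(0,9-5)=4
  Job 2: p=9, d=13, C=18, tardiness=max(0,18-13)=5
  Job 3: p=3, d=20, C=21, tardiness=max(0,21-20)=1
Total tardiness = 10

10


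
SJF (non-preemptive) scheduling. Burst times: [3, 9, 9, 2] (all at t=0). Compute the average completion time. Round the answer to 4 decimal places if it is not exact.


SJF order (ascending): [2, 3, 9, 9]
Completion times:
  Job 1: burst=2, C=2
  Job 2: burst=3, C=5
  Job 3: burst=9, C=14
  Job 4: burst=9, C=23
Average completion = 44/4 = 11.0

11.0


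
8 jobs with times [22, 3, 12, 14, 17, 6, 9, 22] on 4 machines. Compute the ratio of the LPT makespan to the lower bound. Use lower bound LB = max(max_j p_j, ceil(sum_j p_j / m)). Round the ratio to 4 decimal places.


LPT order: [22, 22, 17, 14, 12, 9, 6, 3]
Machine loads after assignment: [28, 25, 26, 26]
LPT makespan = 28
Lower bound = max(max_job, ceil(total/4)) = max(22, 27) = 27
Ratio = 28 / 27 = 1.037

1.037


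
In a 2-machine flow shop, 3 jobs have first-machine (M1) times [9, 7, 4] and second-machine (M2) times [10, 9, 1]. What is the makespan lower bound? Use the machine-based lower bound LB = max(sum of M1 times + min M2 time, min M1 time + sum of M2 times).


LB1 = sum(M1 times) + min(M2 times) = 20 + 1 = 21
LB2 = min(M1 times) + sum(M2 times) = 4 + 20 = 24
Lower bound = max(LB1, LB2) = max(21, 24) = 24

24


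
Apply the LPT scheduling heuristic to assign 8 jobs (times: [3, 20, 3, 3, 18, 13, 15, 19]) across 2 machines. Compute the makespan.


Sort jobs in decreasing order (LPT): [20, 19, 18, 15, 13, 3, 3, 3]
Assign each job to the least loaded machine:
  Machine 1: jobs [20, 15, 13], load = 48
  Machine 2: jobs [19, 18, 3, 3, 3], load = 46
Makespan = max load = 48

48


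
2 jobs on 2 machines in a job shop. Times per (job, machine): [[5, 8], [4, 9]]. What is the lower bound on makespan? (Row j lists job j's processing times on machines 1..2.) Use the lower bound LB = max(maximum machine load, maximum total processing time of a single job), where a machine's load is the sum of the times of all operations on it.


Machine loads:
  Machine 1: 5 + 4 = 9
  Machine 2: 8 + 9 = 17
Max machine load = 17
Job totals:
  Job 1: 13
  Job 2: 13
Max job total = 13
Lower bound = max(17, 13) = 17

17


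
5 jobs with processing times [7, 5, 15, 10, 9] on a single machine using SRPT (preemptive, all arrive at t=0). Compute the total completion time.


Since all jobs arrive at t=0, SRPT equals SPT ordering.
SPT order: [5, 7, 9, 10, 15]
Completion times:
  Job 1: p=5, C=5
  Job 2: p=7, C=12
  Job 3: p=9, C=21
  Job 4: p=10, C=31
  Job 5: p=15, C=46
Total completion time = 5 + 12 + 21 + 31 + 46 = 115

115


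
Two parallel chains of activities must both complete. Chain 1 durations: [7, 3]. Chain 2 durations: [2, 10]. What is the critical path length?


Path A total = 7 + 3 = 10
Path B total = 2 + 10 = 12
Critical path = longest path = max(10, 12) = 12

12


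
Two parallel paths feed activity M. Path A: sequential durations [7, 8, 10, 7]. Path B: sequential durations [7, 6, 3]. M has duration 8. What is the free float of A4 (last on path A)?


ES(A4) = sum of predecessors on chain A = 25
EF(A4) = ES + duration = 25 + 7 = 32
Successor of A4 is M. ES(M) = max(sum(A), sum(B)) = max(32, 16) = 32
Free float = ES(successor) - EF(current) = 32 - 32 = 0

0


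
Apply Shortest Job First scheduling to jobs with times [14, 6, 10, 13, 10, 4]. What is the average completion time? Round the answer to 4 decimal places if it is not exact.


SJF order (ascending): [4, 6, 10, 10, 13, 14]
Completion times:
  Job 1: burst=4, C=4
  Job 2: burst=6, C=10
  Job 3: burst=10, C=20
  Job 4: burst=10, C=30
  Job 5: burst=13, C=43
  Job 6: burst=14, C=57
Average completion = 164/6 = 27.3333

27.3333


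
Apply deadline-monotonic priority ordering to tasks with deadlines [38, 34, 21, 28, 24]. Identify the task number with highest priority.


Sort tasks by relative deadline (ascending):
  Task 3: deadline = 21
  Task 5: deadline = 24
  Task 4: deadline = 28
  Task 2: deadline = 34
  Task 1: deadline = 38
Priority order (highest first): [3, 5, 4, 2, 1]
Highest priority task = 3

3


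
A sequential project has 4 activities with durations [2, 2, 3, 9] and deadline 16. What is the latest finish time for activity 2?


LF(activity 2) = deadline - sum of successor durations
Successors: activities 3 through 4 with durations [3, 9]
Sum of successor durations = 12
LF = 16 - 12 = 4

4


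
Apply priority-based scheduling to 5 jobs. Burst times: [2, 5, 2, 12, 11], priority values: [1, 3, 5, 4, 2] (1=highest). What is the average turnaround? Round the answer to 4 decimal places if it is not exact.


Sort by priority (ascending = highest first):
Order: [(1, 2), (2, 11), (3, 5), (4, 12), (5, 2)]
Completion times:
  Priority 1, burst=2, C=2
  Priority 2, burst=11, C=13
  Priority 3, burst=5, C=18
  Priority 4, burst=12, C=30
  Priority 5, burst=2, C=32
Average turnaround = 95/5 = 19.0

19.0


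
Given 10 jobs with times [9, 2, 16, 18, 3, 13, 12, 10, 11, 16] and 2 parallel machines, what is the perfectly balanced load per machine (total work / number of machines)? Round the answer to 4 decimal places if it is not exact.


Total processing time = 9 + 2 + 16 + 18 + 3 + 13 + 12 + 10 + 11 + 16 = 110
Number of machines = 2
Ideal balanced load = 110 / 2 = 55.0

55.0


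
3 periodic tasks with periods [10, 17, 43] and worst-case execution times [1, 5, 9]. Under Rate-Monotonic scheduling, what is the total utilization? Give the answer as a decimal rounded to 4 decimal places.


Compute individual utilizations (exact fractions):
  Task 1: C/T = 1/10 (approx. 0.1)
  Task 2: C/T = 5/17 (approx. 0.2941)
  Task 3: C/T = 9/43 (approx. 0.2093)
Total utilization U = 1/10 + 5/17 + 9/43 = 4411/7310
Rounded to 4 decimal places: U = 0.6034
RM (Liu & Layland) bound for 3 tasks = 0.779763; compare with U = 4411/7310 (approx. 0.603420)
U <= bound, so schedulable by RM sufficient condition.

0.6034


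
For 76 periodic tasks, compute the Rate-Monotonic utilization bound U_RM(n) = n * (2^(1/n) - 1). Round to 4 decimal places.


Compute 2^(1/76) = 1.0091620748
Subtract 1: 1.0091620748 - 1 = 0.0091620748
Multiply by n: 76 * 0.0091620748 = 0.6963176848
Round to 4 dp: 0.6963

0.6963


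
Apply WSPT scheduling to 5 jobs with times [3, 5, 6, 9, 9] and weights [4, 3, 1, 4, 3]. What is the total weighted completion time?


Compute p/w ratios and sort ascending (WSPT): [(3, 4), (5, 3), (9, 4), (9, 3), (6, 1)]
Compute weighted completion times:
  Job (p=3,w=4): C=3, w*C=4*3=12
  Job (p=5,w=3): C=8, w*C=3*8=24
  Job (p=9,w=4): C=17, w*C=4*17=68
  Job (p=9,w=3): C=26, w*C=3*26=78
  Job (p=6,w=1): C=32, w*C=1*32=32
Total weighted completion time = 214

214


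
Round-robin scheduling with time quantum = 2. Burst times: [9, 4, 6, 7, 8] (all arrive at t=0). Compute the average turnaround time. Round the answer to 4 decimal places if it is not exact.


Time quantum = 2
Execution trace:
  J1 runs 2 units, time = 2
  J2 runs 2 units, time = 4
  J3 runs 2 units, time = 6
  J4 runs 2 units, time = 8
  J5 runs 2 units, time = 10
  J1 runs 2 units, time = 12
  J2 runs 2 units, time = 14
  J3 runs 2 units, time = 16
  J4 runs 2 units, time = 18
  J5 runs 2 units, time = 20
  J1 runs 2 units, time = 22
  J3 runs 2 units, time = 24
  J4 runs 2 units, time = 26
  J5 runs 2 units, time = 28
  J1 runs 2 units, time = 30
  J4 runs 1 units, time = 31
  J5 runs 2 units, time = 33
  J1 runs 1 units, time = 34
Finish times: [34, 14, 24, 31, 33]
Average turnaround = 136/5 = 27.2

27.2


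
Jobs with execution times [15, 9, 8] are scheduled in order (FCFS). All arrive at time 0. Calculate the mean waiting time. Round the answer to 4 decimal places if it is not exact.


FCFS order (as given): [15, 9, 8]
Waiting times:
  Job 1: wait = 0
  Job 2: wait = 15
  Job 3: wait = 24
Sum of waiting times = 39
Average waiting time = 39/3 = 13.0

13.0


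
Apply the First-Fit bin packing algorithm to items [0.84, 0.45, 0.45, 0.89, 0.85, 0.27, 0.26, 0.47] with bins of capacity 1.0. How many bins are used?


Place items sequentially using First-Fit:
  Item 0.84 -> new Bin 1
  Item 0.45 -> new Bin 2
  Item 0.45 -> Bin 2 (now 0.9)
  Item 0.89 -> new Bin 3
  Item 0.85 -> new Bin 4
  Item 0.27 -> new Bin 5
  Item 0.26 -> Bin 5 (now 0.53)
  Item 0.47 -> Bin 5 (now 1.0)
Total bins used = 5

5


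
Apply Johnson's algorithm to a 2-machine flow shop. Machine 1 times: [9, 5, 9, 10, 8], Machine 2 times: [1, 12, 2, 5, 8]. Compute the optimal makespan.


Apply Johnson's rule:
  Group 1 (a <= b): [(2, 5, 12), (5, 8, 8)]
  Group 2 (a > b): [(4, 10, 5), (3, 9, 2), (1, 9, 1)]
Optimal job order: [2, 5, 4, 3, 1]
Schedule:
  Job 2: M1 done at 5, M2 done at 17
  Job 5: M1 done at 13, M2 done at 25
  Job 4: M1 done at 23, M2 done at 30
  Job 3: M1 done at 32, M2 done at 34
  Job 1: M1 done at 41, M2 done at 42
Makespan = 42

42


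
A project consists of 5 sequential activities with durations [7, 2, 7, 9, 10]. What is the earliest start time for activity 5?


Activity 5 starts after activities 1 through 4 complete.
Predecessor durations: [7, 2, 7, 9]
ES = 7 + 2 + 7 + 9 = 25

25


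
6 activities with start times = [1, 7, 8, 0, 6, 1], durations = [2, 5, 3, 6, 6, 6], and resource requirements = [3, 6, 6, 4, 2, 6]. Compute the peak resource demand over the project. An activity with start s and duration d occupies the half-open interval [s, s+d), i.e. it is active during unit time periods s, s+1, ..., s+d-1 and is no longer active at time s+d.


Each activity i is active on [start_i, start_i + duration_i).
Compute total resource usage per time slot:
  t=0: active resources = [4], total = 4
  t=1: active resources = [3, 4, 6], total = 13
  t=2: active resources = [3, 4, 6], total = 13
  t=3: active resources = [4, 6], total = 10
  t=4: active resources = [4, 6], total = 10
  t=5: active resources = [4, 6], total = 10
  t=6: active resources = [2, 6], total = 8
  t=7: active resources = [6, 2], total = 8
  t=8: active resources = [6, 6, 2], total = 14
  t=9: active resources = [6, 6, 2], total = 14
  t=10: active resources = [6, 6, 2], total = 14
  t=11: active resources = [6, 2], total = 8
Peak resource demand = 14

14


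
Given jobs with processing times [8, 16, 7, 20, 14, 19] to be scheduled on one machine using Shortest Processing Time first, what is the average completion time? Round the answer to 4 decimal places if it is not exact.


Sort jobs by processing time (SPT order): [7, 8, 14, 16, 19, 20]
Compute completion times sequentially:
  Job 1: processing = 7, completes at 7
  Job 2: processing = 8, completes at 15
  Job 3: processing = 14, completes at 29
  Job 4: processing = 16, completes at 45
  Job 5: processing = 19, completes at 64
  Job 6: processing = 20, completes at 84
Sum of completion times = 244
Average completion time = 244/6 = 40.6667

40.6667


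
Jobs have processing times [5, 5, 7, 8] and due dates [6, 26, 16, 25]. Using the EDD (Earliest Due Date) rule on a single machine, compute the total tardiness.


Sort by due date (EDD order): [(5, 6), (7, 16), (8, 25), (5, 26)]
Compute completion times and tardiness:
  Job 1: p=5, d=6, C=5, tardiness=max(0,5-6)=0
  Job 2: p=7, d=16, C=12, tardiness=max(0,12-16)=0
  Job 3: p=8, d=25, C=20, tardiness=max(0,20-25)=0
  Job 4: p=5, d=26, C=25, tardiness=max(0,25-26)=0
Total tardiness = 0

0


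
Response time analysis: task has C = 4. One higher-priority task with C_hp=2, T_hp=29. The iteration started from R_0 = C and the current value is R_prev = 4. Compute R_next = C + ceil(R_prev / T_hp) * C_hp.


R_next = C + ceil(R_prev / T_hp) * C_hp
ceil(4 / 29) = ceil(0.1379) = 1
Interference = 1 * 2 = 2
R_next = 4 + 2 = 6

6


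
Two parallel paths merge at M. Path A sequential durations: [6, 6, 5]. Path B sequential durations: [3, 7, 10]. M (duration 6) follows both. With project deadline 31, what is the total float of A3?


Forward pass: ES(A3) = sum of predecessors on chain A = 12
EF = ES + duration = 12 + 5 = 17
Backward pass: LF(M) = deadline = 31; LS(M) = 31 - 6 = 25
LF(A3) = LS(M) - sum(successors on chain A) = 25 - 0 = 25
LS = LF - duration = 25 - 5 = 20
Total float = LS - ES = 20 - 12 = 8

8


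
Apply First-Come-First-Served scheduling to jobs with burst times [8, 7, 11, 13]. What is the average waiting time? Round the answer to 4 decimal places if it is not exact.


FCFS order (as given): [8, 7, 11, 13]
Waiting times:
  Job 1: wait = 0
  Job 2: wait = 8
  Job 3: wait = 15
  Job 4: wait = 26
Sum of waiting times = 49
Average waiting time = 49/4 = 12.25

12.25


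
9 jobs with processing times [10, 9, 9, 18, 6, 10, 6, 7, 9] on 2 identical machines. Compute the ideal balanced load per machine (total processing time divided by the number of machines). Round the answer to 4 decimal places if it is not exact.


Total processing time = 10 + 9 + 9 + 18 + 6 + 10 + 6 + 7 + 9 = 84
Number of machines = 2
Ideal balanced load = 84 / 2 = 42.0

42.0


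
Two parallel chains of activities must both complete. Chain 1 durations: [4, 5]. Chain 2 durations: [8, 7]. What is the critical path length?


Path A total = 4 + 5 = 9
Path B total = 8 + 7 = 15
Critical path = longest path = max(9, 15) = 15

15


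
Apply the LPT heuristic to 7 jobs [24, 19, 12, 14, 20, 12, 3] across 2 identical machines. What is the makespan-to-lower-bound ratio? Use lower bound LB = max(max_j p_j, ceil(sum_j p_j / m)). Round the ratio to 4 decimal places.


LPT order: [24, 20, 19, 14, 12, 12, 3]
Machine loads after assignment: [53, 51]
LPT makespan = 53
Lower bound = max(max_job, ceil(total/2)) = max(24, 52) = 52
Ratio = 53 / 52 = 1.0192

1.0192


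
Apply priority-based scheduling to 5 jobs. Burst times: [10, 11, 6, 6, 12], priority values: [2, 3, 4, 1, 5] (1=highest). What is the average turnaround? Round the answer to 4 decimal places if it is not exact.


Sort by priority (ascending = highest first):
Order: [(1, 6), (2, 10), (3, 11), (4, 6), (5, 12)]
Completion times:
  Priority 1, burst=6, C=6
  Priority 2, burst=10, C=16
  Priority 3, burst=11, C=27
  Priority 4, burst=6, C=33
  Priority 5, burst=12, C=45
Average turnaround = 127/5 = 25.4

25.4


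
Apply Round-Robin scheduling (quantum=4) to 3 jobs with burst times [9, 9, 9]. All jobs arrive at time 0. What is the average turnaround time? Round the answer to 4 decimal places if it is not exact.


Time quantum = 4
Execution trace:
  J1 runs 4 units, time = 4
  J2 runs 4 units, time = 8
  J3 runs 4 units, time = 12
  J1 runs 4 units, time = 16
  J2 runs 4 units, time = 20
  J3 runs 4 units, time = 24
  J1 runs 1 units, time = 25
  J2 runs 1 units, time = 26
  J3 runs 1 units, time = 27
Finish times: [25, 26, 27]
Average turnaround = 78/3 = 26.0

26.0


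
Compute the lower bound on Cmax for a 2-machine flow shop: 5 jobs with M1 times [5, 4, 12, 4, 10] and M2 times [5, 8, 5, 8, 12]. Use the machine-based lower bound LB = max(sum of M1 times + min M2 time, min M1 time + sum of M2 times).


LB1 = sum(M1 times) + min(M2 times) = 35 + 5 = 40
LB2 = min(M1 times) + sum(M2 times) = 4 + 38 = 42
Lower bound = max(LB1, LB2) = max(40, 42) = 42

42


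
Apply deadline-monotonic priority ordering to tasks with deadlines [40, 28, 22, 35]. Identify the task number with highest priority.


Sort tasks by relative deadline (ascending):
  Task 3: deadline = 22
  Task 2: deadline = 28
  Task 4: deadline = 35
  Task 1: deadline = 40
Priority order (highest first): [3, 2, 4, 1]
Highest priority task = 3

3


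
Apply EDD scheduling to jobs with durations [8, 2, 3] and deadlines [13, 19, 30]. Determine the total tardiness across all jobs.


Sort by due date (EDD order): [(8, 13), (2, 19), (3, 30)]
Compute completion times and tardiness:
  Job 1: p=8, d=13, C=8, tardiness=max(0,8-13)=0
  Job 2: p=2, d=19, C=10, tardiness=max(0,10-19)=0
  Job 3: p=3, d=30, C=13, tardiness=max(0,13-30)=0
Total tardiness = 0

0


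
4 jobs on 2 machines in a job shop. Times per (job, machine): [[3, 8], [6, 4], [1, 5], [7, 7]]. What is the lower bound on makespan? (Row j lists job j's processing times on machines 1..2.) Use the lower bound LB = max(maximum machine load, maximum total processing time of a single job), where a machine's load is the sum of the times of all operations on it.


Machine loads:
  Machine 1: 3 + 6 + 1 + 7 = 17
  Machine 2: 8 + 4 + 5 + 7 = 24
Max machine load = 24
Job totals:
  Job 1: 11
  Job 2: 10
  Job 3: 6
  Job 4: 14
Max job total = 14
Lower bound = max(24, 14) = 24

24


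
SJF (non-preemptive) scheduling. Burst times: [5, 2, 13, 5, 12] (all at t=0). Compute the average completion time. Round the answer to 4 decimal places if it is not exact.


SJF order (ascending): [2, 5, 5, 12, 13]
Completion times:
  Job 1: burst=2, C=2
  Job 2: burst=5, C=7
  Job 3: burst=5, C=12
  Job 4: burst=12, C=24
  Job 5: burst=13, C=37
Average completion = 82/5 = 16.4

16.4


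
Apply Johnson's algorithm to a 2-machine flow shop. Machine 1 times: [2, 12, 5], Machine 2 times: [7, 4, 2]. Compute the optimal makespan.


Apply Johnson's rule:
  Group 1 (a <= b): [(1, 2, 7)]
  Group 2 (a > b): [(2, 12, 4), (3, 5, 2)]
Optimal job order: [1, 2, 3]
Schedule:
  Job 1: M1 done at 2, M2 done at 9
  Job 2: M1 done at 14, M2 done at 18
  Job 3: M1 done at 19, M2 done at 21
Makespan = 21

21


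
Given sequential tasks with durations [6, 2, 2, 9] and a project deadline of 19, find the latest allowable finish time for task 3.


LF(activity 3) = deadline - sum of successor durations
Successors: activities 4 through 4 with durations [9]
Sum of successor durations = 9
LF = 19 - 9 = 10

10


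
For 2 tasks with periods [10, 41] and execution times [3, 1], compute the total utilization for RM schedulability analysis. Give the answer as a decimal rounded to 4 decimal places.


Compute individual utilizations (exact fractions):
  Task 1: C/T = 3/10 (approx. 0.3)
  Task 2: C/T = 1/41 (approx. 0.0244)
Total utilization U = 3/10 + 1/41 = 133/410
Rounded to 4 decimal places: U = 0.3244
RM (Liu & Layland) bound for 2 tasks = 0.828427; compare with U = 133/410 (approx. 0.324390)
U <= bound, so schedulable by RM sufficient condition.

0.3244


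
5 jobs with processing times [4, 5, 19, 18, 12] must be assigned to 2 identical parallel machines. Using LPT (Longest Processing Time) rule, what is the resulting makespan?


Sort jobs in decreasing order (LPT): [19, 18, 12, 5, 4]
Assign each job to the least loaded machine:
  Machine 1: jobs [19, 5, 4], load = 28
  Machine 2: jobs [18, 12], load = 30
Makespan = max load = 30

30


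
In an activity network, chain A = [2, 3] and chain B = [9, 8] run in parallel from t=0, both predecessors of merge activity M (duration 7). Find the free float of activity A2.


ES(A2) = sum of predecessors on chain A = 2
EF(A2) = ES + duration = 2 + 3 = 5
Successor of A2 is M. ES(M) = max(sum(A), sum(B)) = max(5, 17) = 17
Free float = ES(successor) - EF(current) = 17 - 5 = 12

12


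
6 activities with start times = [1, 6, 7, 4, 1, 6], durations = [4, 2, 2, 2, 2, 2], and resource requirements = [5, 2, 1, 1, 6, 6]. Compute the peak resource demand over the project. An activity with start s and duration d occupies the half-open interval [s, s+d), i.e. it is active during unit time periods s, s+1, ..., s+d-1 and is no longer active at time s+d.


Each activity i is active on [start_i, start_i + duration_i).
Compute total resource usage per time slot:
  t=0: active resources = [], total = 0
  t=1: active resources = [5, 6], total = 11
  t=2: active resources = [5, 6], total = 11
  t=3: active resources = [5], total = 5
  t=4: active resources = [5, 1], total = 6
  t=5: active resources = [1], total = 1
  t=6: active resources = [2, 6], total = 8
  t=7: active resources = [2, 1, 6], total = 9
  t=8: active resources = [1], total = 1
Peak resource demand = 11

11


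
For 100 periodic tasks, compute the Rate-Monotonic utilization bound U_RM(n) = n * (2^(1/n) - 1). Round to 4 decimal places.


Compute 2^(1/100) = 1.0069555501
Subtract 1: 1.0069555501 - 1 = 0.0069555501
Multiply by n: 100 * 0.0069555501 = 0.6955550100
Round to 4 dp: 0.6956

0.6956


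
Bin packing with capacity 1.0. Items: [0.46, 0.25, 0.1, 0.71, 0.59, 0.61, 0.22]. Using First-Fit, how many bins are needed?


Place items sequentially using First-Fit:
  Item 0.46 -> new Bin 1
  Item 0.25 -> Bin 1 (now 0.71)
  Item 0.1 -> Bin 1 (now 0.81)
  Item 0.71 -> new Bin 2
  Item 0.59 -> new Bin 3
  Item 0.61 -> new Bin 4
  Item 0.22 -> Bin 2 (now 0.93)
Total bins used = 4

4


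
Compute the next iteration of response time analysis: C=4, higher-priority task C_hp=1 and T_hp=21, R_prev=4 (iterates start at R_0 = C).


R_next = C + ceil(R_prev / T_hp) * C_hp
ceil(4 / 21) = ceil(0.1905) = 1
Interference = 1 * 1 = 1
R_next = 4 + 1 = 5

5


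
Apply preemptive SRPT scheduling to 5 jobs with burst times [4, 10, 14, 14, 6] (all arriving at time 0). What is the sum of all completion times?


Since all jobs arrive at t=0, SRPT equals SPT ordering.
SPT order: [4, 6, 10, 14, 14]
Completion times:
  Job 1: p=4, C=4
  Job 2: p=6, C=10
  Job 3: p=10, C=20
  Job 4: p=14, C=34
  Job 5: p=14, C=48
Total completion time = 4 + 10 + 20 + 34 + 48 = 116

116


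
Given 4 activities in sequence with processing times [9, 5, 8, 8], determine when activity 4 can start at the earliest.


Activity 4 starts after activities 1 through 3 complete.
Predecessor durations: [9, 5, 8]
ES = 9 + 5 + 8 = 22

22


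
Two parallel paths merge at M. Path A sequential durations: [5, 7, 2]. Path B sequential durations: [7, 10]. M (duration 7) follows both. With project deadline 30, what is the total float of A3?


Forward pass: ES(A3) = sum of predecessors on chain A = 12
EF = ES + duration = 12 + 2 = 14
Backward pass: LF(M) = deadline = 30; LS(M) = 30 - 7 = 23
LF(A3) = LS(M) - sum(successors on chain A) = 23 - 0 = 23
LS = LF - duration = 23 - 2 = 21
Total float = LS - ES = 21 - 12 = 9

9


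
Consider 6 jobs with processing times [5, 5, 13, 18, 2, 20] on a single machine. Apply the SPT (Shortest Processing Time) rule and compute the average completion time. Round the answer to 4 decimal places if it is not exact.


Sort jobs by processing time (SPT order): [2, 5, 5, 13, 18, 20]
Compute completion times sequentially:
  Job 1: processing = 2, completes at 2
  Job 2: processing = 5, completes at 7
  Job 3: processing = 5, completes at 12
  Job 4: processing = 13, completes at 25
  Job 5: processing = 18, completes at 43
  Job 6: processing = 20, completes at 63
Sum of completion times = 152
Average completion time = 152/6 = 25.3333

25.3333


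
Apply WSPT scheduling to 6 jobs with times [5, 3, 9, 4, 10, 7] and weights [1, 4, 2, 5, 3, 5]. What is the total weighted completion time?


Compute p/w ratios and sort ascending (WSPT): [(3, 4), (4, 5), (7, 5), (10, 3), (9, 2), (5, 1)]
Compute weighted completion times:
  Job (p=3,w=4): C=3, w*C=4*3=12
  Job (p=4,w=5): C=7, w*C=5*7=35
  Job (p=7,w=5): C=14, w*C=5*14=70
  Job (p=10,w=3): C=24, w*C=3*24=72
  Job (p=9,w=2): C=33, w*C=2*33=66
  Job (p=5,w=1): C=38, w*C=1*38=38
Total weighted completion time = 293

293


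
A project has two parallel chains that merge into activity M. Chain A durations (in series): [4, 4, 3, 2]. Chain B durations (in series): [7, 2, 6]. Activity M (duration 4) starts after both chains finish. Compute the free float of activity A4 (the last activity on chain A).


ES(A4) = sum of predecessors on chain A = 11
EF(A4) = ES + duration = 11 + 2 = 13
Successor of A4 is M. ES(M) = max(sum(A), sum(B)) = max(13, 15) = 15
Free float = ES(successor) - EF(current) = 15 - 13 = 2

2


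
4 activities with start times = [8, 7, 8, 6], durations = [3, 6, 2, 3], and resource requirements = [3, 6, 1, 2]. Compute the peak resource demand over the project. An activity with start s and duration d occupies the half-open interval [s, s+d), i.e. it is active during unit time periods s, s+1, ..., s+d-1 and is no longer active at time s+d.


Each activity i is active on [start_i, start_i + duration_i).
Compute total resource usage per time slot:
  t=0: active resources = [], total = 0
  t=1: active resources = [], total = 0
  t=2: active resources = [], total = 0
  t=3: active resources = [], total = 0
  t=4: active resources = [], total = 0
  t=5: active resources = [], total = 0
  t=6: active resources = [2], total = 2
  t=7: active resources = [6, 2], total = 8
  t=8: active resources = [3, 6, 1, 2], total = 12
  t=9: active resources = [3, 6, 1], total = 10
  t=10: active resources = [3, 6], total = 9
  t=11: active resources = [6], total = 6
  t=12: active resources = [6], total = 6
Peak resource demand = 12

12
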